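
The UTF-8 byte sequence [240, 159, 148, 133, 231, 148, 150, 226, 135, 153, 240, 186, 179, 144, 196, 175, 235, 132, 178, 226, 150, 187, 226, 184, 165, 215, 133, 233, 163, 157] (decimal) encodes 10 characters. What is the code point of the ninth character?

Offset 0: leading byte 0xF0 = 11110000 → 4-byte char #1 = F0 9F 94 85.
Offset 4: leading byte 0xE7 = 11100111 → 3-byte char #2 = E7 94 96.
Offset 7: leading byte 0xE2 = 11100010 → 3-byte char #3 = E2 87 99.
Offset 10: leading byte 0xF0 = 11110000 → 4-byte char #4 = F0 BA B3 90.
Offset 14: leading byte 0xC4 = 11000100 → 2-byte char #5 = C4 AF.
Offset 16: leading byte 0xEB = 11101011 → 3-byte char #6 = EB 84 B2.
Offset 19: leading byte 0xE2 = 11100010 → 3-byte char #7 = E2 96 BB.
Offset 22: leading byte 0xE2 = 11100010 → 3-byte char #8 = E2 B8 A5.
Offset 25: leading byte 0xD7 = 11010111 → 2-byte char #9 = D7 85.
Leading byte 0xD7 = 11010111 matches 110xxxxx → 2-byte sequence.
Byte 1: 0xD7 = 11010111, payload 10111 (5 bits).
Byte 2: 0x85 = 10000101 (10xxxxxx ✓), payload 000101.
Concatenate: 10111000101 = 0x5C5 (11 bits → U+05C5).

U+05C5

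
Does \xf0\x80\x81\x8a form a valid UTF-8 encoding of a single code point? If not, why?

invalid (overlong encoding)

Leading byte 0xF0 = 11110000 → 4-byte form.
Continuation bytes all match 10xxxxxx. Payload decodes to 0x4A.
But 0x4A < 0x10000, the minimum for a 4-byte sequence — this is an overlong encoding.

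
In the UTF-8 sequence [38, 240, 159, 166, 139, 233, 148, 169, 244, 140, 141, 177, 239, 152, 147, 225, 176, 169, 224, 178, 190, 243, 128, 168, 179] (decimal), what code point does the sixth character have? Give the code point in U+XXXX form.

Offset 0: leading byte 0x26 = 00100110 → 1-byte char #1 = 26.
Offset 1: leading byte 0xF0 = 11110000 → 4-byte char #2 = F0 9F A6 8B.
Offset 5: leading byte 0xE9 = 11101001 → 3-byte char #3 = E9 94 A9.
Offset 8: leading byte 0xF4 = 11110100 → 4-byte char #4 = F4 8C 8D B1.
Offset 12: leading byte 0xEF = 11101111 → 3-byte char #5 = EF 98 93.
Offset 15: leading byte 0xE1 = 11100001 → 3-byte char #6 = E1 B0 A9.
Leading byte 0xE1 = 11100001 matches 1110xxxx → 3-byte sequence.
Byte 1: 0xE1 = 11100001, payload 0001 (4 bits).
Byte 2: 0xB0 = 10110000 (10xxxxxx ✓), payload 110000.
Byte 3: 0xA9 = 10101001 (10xxxxxx ✓), payload 101001.
Concatenate: 0001110000101001 = 0x1C29 (16 bits → U+1C29).

U+1C29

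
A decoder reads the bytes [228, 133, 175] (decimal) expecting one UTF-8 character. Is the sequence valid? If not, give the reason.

Leading byte 0xE4 = 11100100 → 3-byte form.
Continuation bytes 0x85=10000101, 0xAF=10101111 all match 10xxxxxx.
Decoded value 0x416F is ≥ 0x800 (shortest form) and not a surrogate.

valid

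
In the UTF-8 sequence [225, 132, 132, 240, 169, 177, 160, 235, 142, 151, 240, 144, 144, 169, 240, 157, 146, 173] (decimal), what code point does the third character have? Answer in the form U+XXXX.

U+B397

Offset 0: leading byte 0xE1 = 11100001 → 3-byte char #1 = E1 84 84.
Offset 3: leading byte 0xF0 = 11110000 → 4-byte char #2 = F0 A9 B1 A0.
Offset 7: leading byte 0xEB = 11101011 → 3-byte char #3 = EB 8E 97.
Leading byte 0xEB = 11101011 matches 1110xxxx → 3-byte sequence.
Byte 1: 0xEB = 11101011, payload 1011 (4 bits).
Byte 2: 0x8E = 10001110 (10xxxxxx ✓), payload 001110.
Byte 3: 0x97 = 10010111 (10xxxxxx ✓), payload 010111.
Concatenate: 1011001110010111 = 0xB397 (16 bits → U+B397).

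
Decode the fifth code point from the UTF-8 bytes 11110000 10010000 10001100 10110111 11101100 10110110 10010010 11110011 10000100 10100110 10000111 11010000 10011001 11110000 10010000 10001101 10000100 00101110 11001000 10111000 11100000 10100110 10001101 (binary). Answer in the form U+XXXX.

U+10344

Offset 0: leading byte 0xF0 = 11110000 → 4-byte char #1 = F0 90 8C B7.
Offset 4: leading byte 0xEC = 11101100 → 3-byte char #2 = EC B6 92.
Offset 7: leading byte 0xF3 = 11110011 → 4-byte char #3 = F3 84 A6 87.
Offset 11: leading byte 0xD0 = 11010000 → 2-byte char #4 = D0 99.
Offset 13: leading byte 0xF0 = 11110000 → 4-byte char #5 = F0 90 8D 84.
Leading byte 0xF0 = 11110000 matches 11110xxx → 4-byte sequence.
Byte 1: 0xF0 = 11110000, payload 000 (3 bits).
Byte 2: 0x90 = 10010000 (10xxxxxx ✓), payload 010000.
Byte 3: 0x8D = 10001101 (10xxxxxx ✓), payload 001101.
Byte 4: 0x84 = 10000100 (10xxxxxx ✓), payload 000100.
Concatenate: 000010000001101000100 = 0x10344 (21 bits → U+10344).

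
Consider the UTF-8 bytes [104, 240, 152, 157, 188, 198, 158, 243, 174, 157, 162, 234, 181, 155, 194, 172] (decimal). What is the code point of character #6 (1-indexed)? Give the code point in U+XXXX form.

U+00AC

Offset 0: leading byte 0x68 = 01101000 → 1-byte char #1 = 68.
Offset 1: leading byte 0xF0 = 11110000 → 4-byte char #2 = F0 98 9D BC.
Offset 5: leading byte 0xC6 = 11000110 → 2-byte char #3 = C6 9E.
Offset 7: leading byte 0xF3 = 11110011 → 4-byte char #4 = F3 AE 9D A2.
Offset 11: leading byte 0xEA = 11101010 → 3-byte char #5 = EA B5 9B.
Offset 14: leading byte 0xC2 = 11000010 → 2-byte char #6 = C2 AC.
Leading byte 0xC2 = 11000010 matches 110xxxxx → 2-byte sequence.
Byte 1: 0xC2 = 11000010, payload 00010 (5 bits).
Byte 2: 0xAC = 10101100 (10xxxxxx ✓), payload 101100.
Concatenate: 00010101100 = 0xAC (11 bits → U+00AC).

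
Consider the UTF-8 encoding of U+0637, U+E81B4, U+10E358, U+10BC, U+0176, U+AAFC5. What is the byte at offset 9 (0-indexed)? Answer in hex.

0x98

U+0637 → 2-byte form D8 B7 at offsets 0–1.
U+E81B4 → 4-byte form F3 A8 86 B4 at offsets 2–5.
U+10E358 → 4-byte form F4 8E 8D 98 at offsets 6–9.
Offset 9 falls in char 3's range; it's byte 4 of F4 8E 8D 98 = 0x98.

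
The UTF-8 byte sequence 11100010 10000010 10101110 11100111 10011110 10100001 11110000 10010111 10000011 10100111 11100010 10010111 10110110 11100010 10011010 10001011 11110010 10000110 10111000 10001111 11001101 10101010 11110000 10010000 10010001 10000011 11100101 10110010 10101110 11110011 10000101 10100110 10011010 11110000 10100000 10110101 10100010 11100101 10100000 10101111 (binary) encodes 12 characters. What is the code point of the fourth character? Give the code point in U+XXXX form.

U+25F6

Offset 0: leading byte 0xE2 = 11100010 → 3-byte char #1 = E2 82 AE.
Offset 3: leading byte 0xE7 = 11100111 → 3-byte char #2 = E7 9E A1.
Offset 6: leading byte 0xF0 = 11110000 → 4-byte char #3 = F0 97 83 A7.
Offset 10: leading byte 0xE2 = 11100010 → 3-byte char #4 = E2 97 B6.
Leading byte 0xE2 = 11100010 matches 1110xxxx → 3-byte sequence.
Byte 1: 0xE2 = 11100010, payload 0010 (4 bits).
Byte 2: 0x97 = 10010111 (10xxxxxx ✓), payload 010111.
Byte 3: 0xB6 = 10110110 (10xxxxxx ✓), payload 110110.
Concatenate: 0010010111110110 = 0x25F6 (16 bits → U+25F6).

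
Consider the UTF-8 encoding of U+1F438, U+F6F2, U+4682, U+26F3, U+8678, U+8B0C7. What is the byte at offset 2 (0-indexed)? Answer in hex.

0x90

U+1F438 → 4-byte form F0 9F 90 B8 at offsets 0–3.
Offset 2 falls in char 1's range; it's byte 3 of F0 9F 90 B8 = 0x90.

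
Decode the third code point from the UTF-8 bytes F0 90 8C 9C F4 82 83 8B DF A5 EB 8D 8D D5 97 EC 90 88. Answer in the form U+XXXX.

Offset 0: leading byte 0xF0 = 11110000 → 4-byte char #1 = F0 90 8C 9C.
Offset 4: leading byte 0xF4 = 11110100 → 4-byte char #2 = F4 82 83 8B.
Offset 8: leading byte 0xDF = 11011111 → 2-byte char #3 = DF A5.
Leading byte 0xDF = 11011111 matches 110xxxxx → 2-byte sequence.
Byte 1: 0xDF = 11011111, payload 11111 (5 bits).
Byte 2: 0xA5 = 10100101 (10xxxxxx ✓), payload 100101.
Concatenate: 11111100101 = 0x7E5 (11 bits → U+07E5).

U+07E5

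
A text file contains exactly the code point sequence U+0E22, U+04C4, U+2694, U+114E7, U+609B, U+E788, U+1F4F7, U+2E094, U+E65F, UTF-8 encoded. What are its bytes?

U+0E22: 3-byte form → E0 B8 A2.
U+04C4: 2-byte form → D3 84.
U+2694: 3-byte form → E2 9A 94.
U+114E7: 4-byte form → F0 91 93 A7.
U+609B: 3-byte form → E6 82 9B.
U+E788: 3-byte form → EE 9E 88.
U+1F4F7: 4-byte form → F0 9F 93 B7.
U+2E094: 4-byte form → F0 AE 82 94.
U+E65F: 3-byte form → EE 99 9F.
Concatenated (29 bytes): E0 B8 A2 D3 84 E2 9A 94 F0 91 93 A7 E6 82 9B EE 9E 88 F0 9F 93 B7 F0 AE 82 94 EE 99 9F.

E0 B8 A2 D3 84 E2 9A 94 F0 91 93 A7 E6 82 9B EE 9E 88 F0 9F 93 B7 F0 AE 82 94 EE 99 9F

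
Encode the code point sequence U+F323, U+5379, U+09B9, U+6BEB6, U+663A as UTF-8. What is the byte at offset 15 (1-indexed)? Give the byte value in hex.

1-indexed offset 15 is 0-indexed offset 14.
U+F323 → 3-byte form EF 8C A3 at offsets 0–2.
U+5379 → 3-byte form E5 8D B9 at offsets 3–5.
U+09B9 → 3-byte form E0 A6 B9 at offsets 6–8.
U+6BEB6 → 4-byte form F1 AB BA B6 at offsets 9–12.
U+663A → 3-byte form E6 98 BA at offsets 13–15.
Offset 14 falls in char 5's range; it's byte 2 of E6 98 BA = 0x98.

0x98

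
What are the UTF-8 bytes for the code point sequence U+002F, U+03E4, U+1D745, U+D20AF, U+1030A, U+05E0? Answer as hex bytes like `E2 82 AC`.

2F CF A4 F0 9D 9D 85 F3 92 82 AF F0 90 8C 8A D7 A0

U+002F: 1-byte form → 2F.
U+03E4: 2-byte form → CF A4.
U+1D745: 4-byte form → F0 9D 9D 85.
U+D20AF: 4-byte form → F3 92 82 AF.
U+1030A: 4-byte form → F0 90 8C 8A.
U+05E0: 2-byte form → D7 A0.
Concatenated (17 bytes): 2F CF A4 F0 9D 9D 85 F3 92 82 AF F0 90 8C 8A D7 A0.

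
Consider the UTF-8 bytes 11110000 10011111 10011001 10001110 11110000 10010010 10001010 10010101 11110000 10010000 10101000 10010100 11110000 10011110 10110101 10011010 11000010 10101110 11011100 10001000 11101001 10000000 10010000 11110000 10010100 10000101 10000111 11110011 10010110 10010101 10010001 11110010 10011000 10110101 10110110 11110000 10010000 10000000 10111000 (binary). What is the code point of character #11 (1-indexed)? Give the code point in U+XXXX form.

Offset 0: leading byte 0xF0 = 11110000 → 4-byte char #1 = F0 9F 99 8E.
Offset 4: leading byte 0xF0 = 11110000 → 4-byte char #2 = F0 92 8A 95.
Offset 8: leading byte 0xF0 = 11110000 → 4-byte char #3 = F0 90 A8 94.
Offset 12: leading byte 0xF0 = 11110000 → 4-byte char #4 = F0 9E B5 9A.
Offset 16: leading byte 0xC2 = 11000010 → 2-byte char #5 = C2 AE.
Offset 18: leading byte 0xDC = 11011100 → 2-byte char #6 = DC 88.
Offset 20: leading byte 0xE9 = 11101001 → 3-byte char #7 = E9 80 90.
Offset 23: leading byte 0xF0 = 11110000 → 4-byte char #8 = F0 94 85 87.
Offset 27: leading byte 0xF3 = 11110011 → 4-byte char #9 = F3 96 95 91.
Offset 31: leading byte 0xF2 = 11110010 → 4-byte char #10 = F2 98 B5 B6.
Offset 35: leading byte 0xF0 = 11110000 → 4-byte char #11 = F0 90 80 B8.
Leading byte 0xF0 = 11110000 matches 11110xxx → 4-byte sequence.
Byte 1: 0xF0 = 11110000, payload 000 (3 bits).
Byte 2: 0x90 = 10010000 (10xxxxxx ✓), payload 010000.
Byte 3: 0x80 = 10000000 (10xxxxxx ✓), payload 000000.
Byte 4: 0xB8 = 10111000 (10xxxxxx ✓), payload 111000.
Concatenate: 000010000000000111000 = 0x10038 (21 bits → U+10038).

U+10038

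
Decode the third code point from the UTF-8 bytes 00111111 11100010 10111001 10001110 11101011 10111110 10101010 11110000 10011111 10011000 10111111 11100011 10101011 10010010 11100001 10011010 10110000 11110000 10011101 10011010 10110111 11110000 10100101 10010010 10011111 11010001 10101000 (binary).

U+BFAA

Offset 0: leading byte 0x3F = 00111111 → 1-byte char #1 = 3F.
Offset 1: leading byte 0xE2 = 11100010 → 3-byte char #2 = E2 B9 8E.
Offset 4: leading byte 0xEB = 11101011 → 3-byte char #3 = EB BE AA.
Leading byte 0xEB = 11101011 matches 1110xxxx → 3-byte sequence.
Byte 1: 0xEB = 11101011, payload 1011 (4 bits).
Byte 2: 0xBE = 10111110 (10xxxxxx ✓), payload 111110.
Byte 3: 0xAA = 10101010 (10xxxxxx ✓), payload 101010.
Concatenate: 1011111110101010 = 0xBFAA (16 bits → U+BFAA).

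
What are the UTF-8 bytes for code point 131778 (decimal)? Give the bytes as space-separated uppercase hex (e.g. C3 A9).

F0 A0 8B 82

U+202C2 = 0x202C2 = 131778 decimal. In range U+10000–U+10FFFF → 4-byte form: 11110xxx 10xxxxxx 10xxxxxx 10xxxxxx.
Binary (21 bits): 000100000001011000010.
Split 3+6+6+6: 000 | 100000 | 001011 | 000010.
Byte 1: 11110000 = 0xF0.
Byte 2: 10100000 = 0xA0.
Byte 3: 10001011 = 0x8B.
Byte 4: 10000010 = 0x82.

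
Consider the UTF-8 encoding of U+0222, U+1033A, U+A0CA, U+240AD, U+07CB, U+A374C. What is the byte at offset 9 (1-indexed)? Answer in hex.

1-indexed offset 9 is 0-indexed offset 8.
U+0222 → 2-byte form C8 A2 at offsets 0–1.
U+1033A → 4-byte form F0 90 8C BA at offsets 2–5.
U+A0CA → 3-byte form EA 83 8A at offsets 6–8.
Offset 8 falls in char 3's range; it's byte 3 of EA 83 8A = 0x8A.

0x8A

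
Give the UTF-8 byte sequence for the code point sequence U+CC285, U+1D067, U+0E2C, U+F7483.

U+CC285: 4-byte form → F3 8C 8A 85.
U+1D067: 4-byte form → F0 9D 81 A7.
U+0E2C: 3-byte form → E0 B8 AC.
U+F7483: 4-byte form → F3 B7 92 83.
Concatenated (15 bytes): F3 8C 8A 85 F0 9D 81 A7 E0 B8 AC F3 B7 92 83.

F3 8C 8A 85 F0 9D 81 A7 E0 B8 AC F3 B7 92 83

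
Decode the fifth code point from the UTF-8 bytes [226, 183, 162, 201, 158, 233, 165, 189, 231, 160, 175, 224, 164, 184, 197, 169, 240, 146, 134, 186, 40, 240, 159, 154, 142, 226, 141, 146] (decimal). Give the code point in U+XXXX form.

Offset 0: leading byte 0xE2 = 11100010 → 3-byte char #1 = E2 B7 A2.
Offset 3: leading byte 0xC9 = 11001001 → 2-byte char #2 = C9 9E.
Offset 5: leading byte 0xE9 = 11101001 → 3-byte char #3 = E9 A5 BD.
Offset 8: leading byte 0xE7 = 11100111 → 3-byte char #4 = E7 A0 AF.
Offset 11: leading byte 0xE0 = 11100000 → 3-byte char #5 = E0 A4 B8.
Leading byte 0xE0 = 11100000 matches 1110xxxx → 3-byte sequence.
Byte 1: 0xE0 = 11100000, payload 0000 (4 bits).
Byte 2: 0xA4 = 10100100 (10xxxxxx ✓), payload 100100.
Byte 3: 0xB8 = 10111000 (10xxxxxx ✓), payload 111000.
Concatenate: 0000100100111000 = 0x938 (16 bits → U+0938).

U+0938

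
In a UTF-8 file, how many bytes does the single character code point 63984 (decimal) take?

U+F9F0 = 0xF9F0. UTF-8 uses 1 byte below 0x80, 2 below 0x800, 3 below 0x10000, 4 up to 0x10FFFF. 0xF9F0 is in U+0800–U+FFFF → 3 bytes.

3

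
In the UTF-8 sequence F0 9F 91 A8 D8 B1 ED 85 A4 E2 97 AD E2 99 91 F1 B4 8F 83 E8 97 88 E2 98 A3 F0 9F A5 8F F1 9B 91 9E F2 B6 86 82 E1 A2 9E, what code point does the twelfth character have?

Offset 0: leading byte 0xF0 = 11110000 → 4-byte char #1 = F0 9F 91 A8.
Offset 4: leading byte 0xD8 = 11011000 → 2-byte char #2 = D8 B1.
Offset 6: leading byte 0xED = 11101101 → 3-byte char #3 = ED 85 A4.
Offset 9: leading byte 0xE2 = 11100010 → 3-byte char #4 = E2 97 AD.
Offset 12: leading byte 0xE2 = 11100010 → 3-byte char #5 = E2 99 91.
Offset 15: leading byte 0xF1 = 11110001 → 4-byte char #6 = F1 B4 8F 83.
Offset 19: leading byte 0xE8 = 11101000 → 3-byte char #7 = E8 97 88.
Offset 22: leading byte 0xE2 = 11100010 → 3-byte char #8 = E2 98 A3.
Offset 25: leading byte 0xF0 = 11110000 → 4-byte char #9 = F0 9F A5 8F.
Offset 29: leading byte 0xF1 = 11110001 → 4-byte char #10 = F1 9B 91 9E.
Offset 33: leading byte 0xF2 = 11110010 → 4-byte char #11 = F2 B6 86 82.
Offset 37: leading byte 0xE1 = 11100001 → 3-byte char #12 = E1 A2 9E.
Leading byte 0xE1 = 11100001 matches 1110xxxx → 3-byte sequence.
Byte 1: 0xE1 = 11100001, payload 0001 (4 bits).
Byte 2: 0xA2 = 10100010 (10xxxxxx ✓), payload 100010.
Byte 3: 0x9E = 10011110 (10xxxxxx ✓), payload 011110.
Concatenate: 0001100010011110 = 0x189E (16 bits → U+189E).

U+189E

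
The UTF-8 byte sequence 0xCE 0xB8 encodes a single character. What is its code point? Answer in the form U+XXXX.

Leading byte 0xCE = 11001110 matches 110xxxxx → 2-byte sequence.
Byte 1: 0xCE = 11001110, payload 01110 (5 bits).
Byte 2: 0xB8 = 10111000 (10xxxxxx ✓), payload 111000.
Concatenate: 01110111000 = 0x3B8 (11 bits → U+03B8).

U+03B8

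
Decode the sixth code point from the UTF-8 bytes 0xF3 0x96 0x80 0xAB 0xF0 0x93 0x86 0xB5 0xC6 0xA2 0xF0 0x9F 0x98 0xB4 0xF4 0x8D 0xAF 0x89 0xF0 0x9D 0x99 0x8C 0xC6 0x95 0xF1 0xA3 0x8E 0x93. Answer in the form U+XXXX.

Offset 0: leading byte 0xF3 = 11110011 → 4-byte char #1 = F3 96 80 AB.
Offset 4: leading byte 0xF0 = 11110000 → 4-byte char #2 = F0 93 86 B5.
Offset 8: leading byte 0xC6 = 11000110 → 2-byte char #3 = C6 A2.
Offset 10: leading byte 0xF0 = 11110000 → 4-byte char #4 = F0 9F 98 B4.
Offset 14: leading byte 0xF4 = 11110100 → 4-byte char #5 = F4 8D AF 89.
Offset 18: leading byte 0xF0 = 11110000 → 4-byte char #6 = F0 9D 99 8C.
Leading byte 0xF0 = 11110000 matches 11110xxx → 4-byte sequence.
Byte 1: 0xF0 = 11110000, payload 000 (3 bits).
Byte 2: 0x9D = 10011101 (10xxxxxx ✓), payload 011101.
Byte 3: 0x99 = 10011001 (10xxxxxx ✓), payload 011001.
Byte 4: 0x8C = 10001100 (10xxxxxx ✓), payload 001100.
Concatenate: 000011101011001001100 = 0x1D64C (21 bits → U+1D64C).

U+1D64C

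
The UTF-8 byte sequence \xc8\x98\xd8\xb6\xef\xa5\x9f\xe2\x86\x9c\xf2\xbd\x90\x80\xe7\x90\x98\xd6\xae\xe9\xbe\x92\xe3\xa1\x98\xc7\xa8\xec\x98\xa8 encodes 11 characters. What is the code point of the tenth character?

U+01E8

Offset 0: leading byte 0xC8 = 11001000 → 2-byte char #1 = C8 98.
Offset 2: leading byte 0xD8 = 11011000 → 2-byte char #2 = D8 B6.
Offset 4: leading byte 0xEF = 11101111 → 3-byte char #3 = EF A5 9F.
Offset 7: leading byte 0xE2 = 11100010 → 3-byte char #4 = E2 86 9C.
Offset 10: leading byte 0xF2 = 11110010 → 4-byte char #5 = F2 BD 90 80.
Offset 14: leading byte 0xE7 = 11100111 → 3-byte char #6 = E7 90 98.
Offset 17: leading byte 0xD6 = 11010110 → 2-byte char #7 = D6 AE.
Offset 19: leading byte 0xE9 = 11101001 → 3-byte char #8 = E9 BE 92.
Offset 22: leading byte 0xE3 = 11100011 → 3-byte char #9 = E3 A1 98.
Offset 25: leading byte 0xC7 = 11000111 → 2-byte char #10 = C7 A8.
Leading byte 0xC7 = 11000111 matches 110xxxxx → 2-byte sequence.
Byte 1: 0xC7 = 11000111, payload 00111 (5 bits).
Byte 2: 0xA8 = 10101000 (10xxxxxx ✓), payload 101000.
Concatenate: 00111101000 = 0x1E8 (11 bits → U+01E8).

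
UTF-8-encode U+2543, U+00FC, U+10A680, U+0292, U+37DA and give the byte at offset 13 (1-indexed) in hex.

0x9F

1-indexed offset 13 is 0-indexed offset 12.
U+2543 → 3-byte form E2 95 83 at offsets 0–2.
U+00FC → 2-byte form C3 BC at offsets 3–4.
U+10A680 → 4-byte form F4 8A 9A 80 at offsets 5–8.
U+0292 → 2-byte form CA 92 at offsets 9–10.
U+37DA → 3-byte form E3 9F 9A at offsets 11–13.
Offset 12 falls in char 5's range; it's byte 2 of E3 9F 9A = 0x9F.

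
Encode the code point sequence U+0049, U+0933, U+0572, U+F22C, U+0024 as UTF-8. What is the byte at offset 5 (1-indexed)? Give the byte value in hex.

1-indexed offset 5 is 0-indexed offset 4.
U+0049 → 1-byte form 49 at offsets 0–0.
U+0933 → 3-byte form E0 A4 B3 at offsets 1–3.
U+0572 → 2-byte form D5 B2 at offsets 4–5.
Offset 4 falls in char 3's range; it's byte 1 of D5 B2 = 0xD5.

0xD5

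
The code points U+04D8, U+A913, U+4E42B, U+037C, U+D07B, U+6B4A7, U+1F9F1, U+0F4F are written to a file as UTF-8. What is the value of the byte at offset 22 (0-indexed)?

0xE0

U+04D8 → 2-byte form D3 98 at offsets 0–1.
U+A913 → 3-byte form EA A4 93 at offsets 2–4.
U+4E42B → 4-byte form F1 8E 90 AB at offsets 5–8.
U+037C → 2-byte form CD BC at offsets 9–10.
U+D07B → 3-byte form ED 81 BB at offsets 11–13.
U+6B4A7 → 4-byte form F1 AB 92 A7 at offsets 14–17.
U+1F9F1 → 4-byte form F0 9F A7 B1 at offsets 18–21.
U+0F4F → 3-byte form E0 BD 8F at offsets 22–24.
Offset 22 falls in char 8's range; it's byte 1 of E0 BD 8F = 0xE0.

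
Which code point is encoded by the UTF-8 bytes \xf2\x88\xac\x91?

U+88B11

Leading byte 0xF2 = 11110010 matches 11110xxx → 4-byte sequence.
Byte 1: 0xF2 = 11110010, payload 010 (3 bits).
Byte 2: 0x88 = 10001000 (10xxxxxx ✓), payload 001000.
Byte 3: 0xAC = 10101100 (10xxxxxx ✓), payload 101100.
Byte 4: 0x91 = 10010001 (10xxxxxx ✓), payload 010001.
Concatenate: 010001000101100010001 = 0x88B11 (21 bits → U+88B11).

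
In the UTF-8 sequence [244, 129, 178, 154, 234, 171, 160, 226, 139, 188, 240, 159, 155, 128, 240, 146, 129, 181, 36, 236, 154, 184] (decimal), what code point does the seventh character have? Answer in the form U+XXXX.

U+C6B8

Offset 0: leading byte 0xF4 = 11110100 → 4-byte char #1 = F4 81 B2 9A.
Offset 4: leading byte 0xEA = 11101010 → 3-byte char #2 = EA AB A0.
Offset 7: leading byte 0xE2 = 11100010 → 3-byte char #3 = E2 8B BC.
Offset 10: leading byte 0xF0 = 11110000 → 4-byte char #4 = F0 9F 9B 80.
Offset 14: leading byte 0xF0 = 11110000 → 4-byte char #5 = F0 92 81 B5.
Offset 18: leading byte 0x24 = 00100100 → 1-byte char #6 = 24.
Offset 19: leading byte 0xEC = 11101100 → 3-byte char #7 = EC 9A B8.
Leading byte 0xEC = 11101100 matches 1110xxxx → 3-byte sequence.
Byte 1: 0xEC = 11101100, payload 1100 (4 bits).
Byte 2: 0x9A = 10011010 (10xxxxxx ✓), payload 011010.
Byte 3: 0xB8 = 10111000 (10xxxxxx ✓), payload 111000.
Concatenate: 1100011010111000 = 0xC6B8 (16 bits → U+C6B8).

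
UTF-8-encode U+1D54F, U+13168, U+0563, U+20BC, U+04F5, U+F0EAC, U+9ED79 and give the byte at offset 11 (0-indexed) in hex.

U+1D54F → 4-byte form F0 9D 95 8F at offsets 0–3.
U+13168 → 4-byte form F0 93 85 A8 at offsets 4–7.
U+0563 → 2-byte form D5 A3 at offsets 8–9.
U+20BC → 3-byte form E2 82 BC at offsets 10–12.
Offset 11 falls in char 4's range; it's byte 2 of E2 82 BC = 0x82.

0x82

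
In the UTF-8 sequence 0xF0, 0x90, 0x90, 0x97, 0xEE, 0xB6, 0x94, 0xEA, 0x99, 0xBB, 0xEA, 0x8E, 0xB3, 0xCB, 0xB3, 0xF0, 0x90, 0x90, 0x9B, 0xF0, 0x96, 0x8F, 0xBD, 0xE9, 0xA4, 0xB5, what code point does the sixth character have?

Offset 0: leading byte 0xF0 = 11110000 → 4-byte char #1 = F0 90 90 97.
Offset 4: leading byte 0xEE = 11101110 → 3-byte char #2 = EE B6 94.
Offset 7: leading byte 0xEA = 11101010 → 3-byte char #3 = EA 99 BB.
Offset 10: leading byte 0xEA = 11101010 → 3-byte char #4 = EA 8E B3.
Offset 13: leading byte 0xCB = 11001011 → 2-byte char #5 = CB B3.
Offset 15: leading byte 0xF0 = 11110000 → 4-byte char #6 = F0 90 90 9B.
Leading byte 0xF0 = 11110000 matches 11110xxx → 4-byte sequence.
Byte 1: 0xF0 = 11110000, payload 000 (3 bits).
Byte 2: 0x90 = 10010000 (10xxxxxx ✓), payload 010000.
Byte 3: 0x90 = 10010000 (10xxxxxx ✓), payload 010000.
Byte 4: 0x9B = 10011011 (10xxxxxx ✓), payload 011011.
Concatenate: 000010000010000011011 = 0x1041B (21 bits → U+1041B).

U+1041B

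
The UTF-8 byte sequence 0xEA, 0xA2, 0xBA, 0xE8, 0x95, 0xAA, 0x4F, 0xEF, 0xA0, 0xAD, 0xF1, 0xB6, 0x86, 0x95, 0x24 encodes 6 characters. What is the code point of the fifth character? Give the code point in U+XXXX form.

U+76195

Offset 0: leading byte 0xEA = 11101010 → 3-byte char #1 = EA A2 BA.
Offset 3: leading byte 0xE8 = 11101000 → 3-byte char #2 = E8 95 AA.
Offset 6: leading byte 0x4F = 01001111 → 1-byte char #3 = 4F.
Offset 7: leading byte 0xEF = 11101111 → 3-byte char #4 = EF A0 AD.
Offset 10: leading byte 0xF1 = 11110001 → 4-byte char #5 = F1 B6 86 95.
Leading byte 0xF1 = 11110001 matches 11110xxx → 4-byte sequence.
Byte 1: 0xF1 = 11110001, payload 001 (3 bits).
Byte 2: 0xB6 = 10110110 (10xxxxxx ✓), payload 110110.
Byte 3: 0x86 = 10000110 (10xxxxxx ✓), payload 000110.
Byte 4: 0x95 = 10010101 (10xxxxxx ✓), payload 010101.
Concatenate: 001110110000110010101 = 0x76195 (21 bits → U+76195).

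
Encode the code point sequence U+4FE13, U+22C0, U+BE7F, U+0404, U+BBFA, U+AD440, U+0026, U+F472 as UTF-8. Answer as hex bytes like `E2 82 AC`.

F1 8F B8 93 E2 8B 80 EB B9 BF D0 84 EB AF BA F2 AD 91 80 26 EF 91 B2

U+4FE13: 4-byte form → F1 8F B8 93.
U+22C0: 3-byte form → E2 8B 80.
U+BE7F: 3-byte form → EB B9 BF.
U+0404: 2-byte form → D0 84.
U+BBFA: 3-byte form → EB AF BA.
U+AD440: 4-byte form → F2 AD 91 80.
U+0026: 1-byte form → 26.
U+F472: 3-byte form → EF 91 B2.
Concatenated (23 bytes): F1 8F B8 93 E2 8B 80 EB B9 BF D0 84 EB AF BA F2 AD 91 80 26 EF 91 B2.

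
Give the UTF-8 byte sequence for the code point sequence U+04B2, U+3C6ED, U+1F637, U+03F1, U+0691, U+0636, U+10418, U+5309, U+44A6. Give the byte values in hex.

U+04B2: 2-byte form → D2 B2.
U+3C6ED: 4-byte form → F0 BC 9B AD.
U+1F637: 4-byte form → F0 9F 98 B7.
U+03F1: 2-byte form → CF B1.
U+0691: 2-byte form → DA 91.
U+0636: 2-byte form → D8 B6.
U+10418: 4-byte form → F0 90 90 98.
U+5309: 3-byte form → E5 8C 89.
U+44A6: 3-byte form → E4 92 A6.
Concatenated (26 bytes): D2 B2 F0 BC 9B AD F0 9F 98 B7 CF B1 DA 91 D8 B6 F0 90 90 98 E5 8C 89 E4 92 A6.

D2 B2 F0 BC 9B AD F0 9F 98 B7 CF B1 DA 91 D8 B6 F0 90 90 98 E5 8C 89 E4 92 A6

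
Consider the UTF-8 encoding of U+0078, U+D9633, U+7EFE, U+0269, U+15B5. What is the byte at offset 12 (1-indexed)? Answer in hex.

0x96

1-indexed offset 12 is 0-indexed offset 11.
U+0078 → 1-byte form 78 at offsets 0–0.
U+D9633 → 4-byte form F3 99 98 B3 at offsets 1–4.
U+7EFE → 3-byte form E7 BB BE at offsets 5–7.
U+0269 → 2-byte form C9 A9 at offsets 8–9.
U+15B5 → 3-byte form E1 96 B5 at offsets 10–12.
Offset 11 falls in char 5's range; it's byte 2 of E1 96 B5 = 0x96.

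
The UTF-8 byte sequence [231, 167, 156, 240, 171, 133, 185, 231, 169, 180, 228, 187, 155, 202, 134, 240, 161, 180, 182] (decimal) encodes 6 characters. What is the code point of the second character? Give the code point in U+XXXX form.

Offset 0: leading byte 0xE7 = 11100111 → 3-byte char #1 = E7 A7 9C.
Offset 3: leading byte 0xF0 = 11110000 → 4-byte char #2 = F0 AB 85 B9.
Leading byte 0xF0 = 11110000 matches 11110xxx → 4-byte sequence.
Byte 1: 0xF0 = 11110000, payload 000 (3 bits).
Byte 2: 0xAB = 10101011 (10xxxxxx ✓), payload 101011.
Byte 3: 0x85 = 10000101 (10xxxxxx ✓), payload 000101.
Byte 4: 0xB9 = 10111001 (10xxxxxx ✓), payload 111001.
Concatenate: 000101011000101111001 = 0x2B179 (21 bits → U+2B179).

U+2B179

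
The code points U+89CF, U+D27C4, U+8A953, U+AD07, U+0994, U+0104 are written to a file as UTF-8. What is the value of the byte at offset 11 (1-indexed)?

1-indexed offset 11 is 0-indexed offset 10.
U+89CF → 3-byte form E8 A7 8F at offsets 0–2.
U+D27C4 → 4-byte form F3 92 9F 84 at offsets 3–6.
U+8A953 → 4-byte form F2 8A A5 93 at offsets 7–10.
Offset 10 falls in char 3's range; it's byte 4 of F2 8A A5 93 = 0x93.

0x93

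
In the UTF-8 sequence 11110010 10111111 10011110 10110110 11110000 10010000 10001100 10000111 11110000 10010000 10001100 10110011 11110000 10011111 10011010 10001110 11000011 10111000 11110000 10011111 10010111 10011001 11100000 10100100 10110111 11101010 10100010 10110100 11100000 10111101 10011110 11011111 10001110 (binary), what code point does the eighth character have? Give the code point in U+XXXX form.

Offset 0: leading byte 0xF2 = 11110010 → 4-byte char #1 = F2 BF 9E B6.
Offset 4: leading byte 0xF0 = 11110000 → 4-byte char #2 = F0 90 8C 87.
Offset 8: leading byte 0xF0 = 11110000 → 4-byte char #3 = F0 90 8C B3.
Offset 12: leading byte 0xF0 = 11110000 → 4-byte char #4 = F0 9F 9A 8E.
Offset 16: leading byte 0xC3 = 11000011 → 2-byte char #5 = C3 B8.
Offset 18: leading byte 0xF0 = 11110000 → 4-byte char #6 = F0 9F 97 99.
Offset 22: leading byte 0xE0 = 11100000 → 3-byte char #7 = E0 A4 B7.
Offset 25: leading byte 0xEA = 11101010 → 3-byte char #8 = EA A2 B4.
Leading byte 0xEA = 11101010 matches 1110xxxx → 3-byte sequence.
Byte 1: 0xEA = 11101010, payload 1010 (4 bits).
Byte 2: 0xA2 = 10100010 (10xxxxxx ✓), payload 100010.
Byte 3: 0xB4 = 10110100 (10xxxxxx ✓), payload 110100.
Concatenate: 1010100010110100 = 0xA8B4 (16 bits → U+A8B4).

U+A8B4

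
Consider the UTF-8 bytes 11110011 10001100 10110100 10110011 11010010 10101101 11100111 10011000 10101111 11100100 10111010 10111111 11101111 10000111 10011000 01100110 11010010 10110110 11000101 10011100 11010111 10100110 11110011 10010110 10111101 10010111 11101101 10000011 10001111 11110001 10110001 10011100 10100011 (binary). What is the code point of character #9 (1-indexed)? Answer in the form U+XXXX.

Offset 0: leading byte 0xF3 = 11110011 → 4-byte char #1 = F3 8C B4 B3.
Offset 4: leading byte 0xD2 = 11010010 → 2-byte char #2 = D2 AD.
Offset 6: leading byte 0xE7 = 11100111 → 3-byte char #3 = E7 98 AF.
Offset 9: leading byte 0xE4 = 11100100 → 3-byte char #4 = E4 BA BF.
Offset 12: leading byte 0xEF = 11101111 → 3-byte char #5 = EF 87 98.
Offset 15: leading byte 0x66 = 01100110 → 1-byte char #6 = 66.
Offset 16: leading byte 0xD2 = 11010010 → 2-byte char #7 = D2 B6.
Offset 18: leading byte 0xC5 = 11000101 → 2-byte char #8 = C5 9C.
Offset 20: leading byte 0xD7 = 11010111 → 2-byte char #9 = D7 A6.
Leading byte 0xD7 = 11010111 matches 110xxxxx → 2-byte sequence.
Byte 1: 0xD7 = 11010111, payload 10111 (5 bits).
Byte 2: 0xA6 = 10100110 (10xxxxxx ✓), payload 100110.
Concatenate: 10111100110 = 0x5E6 (11 bits → U+05E6).

U+05E6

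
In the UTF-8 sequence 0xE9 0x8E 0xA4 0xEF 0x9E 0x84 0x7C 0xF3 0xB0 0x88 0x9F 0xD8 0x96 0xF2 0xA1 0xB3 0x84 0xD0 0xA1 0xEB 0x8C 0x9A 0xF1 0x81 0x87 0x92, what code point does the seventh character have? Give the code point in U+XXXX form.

U+0421

Offset 0: leading byte 0xE9 = 11101001 → 3-byte char #1 = E9 8E A4.
Offset 3: leading byte 0xEF = 11101111 → 3-byte char #2 = EF 9E 84.
Offset 6: leading byte 0x7C = 01111100 → 1-byte char #3 = 7C.
Offset 7: leading byte 0xF3 = 11110011 → 4-byte char #4 = F3 B0 88 9F.
Offset 11: leading byte 0xD8 = 11011000 → 2-byte char #5 = D8 96.
Offset 13: leading byte 0xF2 = 11110010 → 4-byte char #6 = F2 A1 B3 84.
Offset 17: leading byte 0xD0 = 11010000 → 2-byte char #7 = D0 A1.
Leading byte 0xD0 = 11010000 matches 110xxxxx → 2-byte sequence.
Byte 1: 0xD0 = 11010000, payload 10000 (5 bits).
Byte 2: 0xA1 = 10100001 (10xxxxxx ✓), payload 100001.
Concatenate: 10000100001 = 0x421 (11 bits → U+0421).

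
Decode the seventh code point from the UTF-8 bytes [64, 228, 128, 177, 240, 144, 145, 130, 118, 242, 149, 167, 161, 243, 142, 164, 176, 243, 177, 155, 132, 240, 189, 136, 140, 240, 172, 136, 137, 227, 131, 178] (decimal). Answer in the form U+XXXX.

Offset 0: leading byte 0x40 = 01000000 → 1-byte char #1 = 40.
Offset 1: leading byte 0xE4 = 11100100 → 3-byte char #2 = E4 80 B1.
Offset 4: leading byte 0xF0 = 11110000 → 4-byte char #3 = F0 90 91 82.
Offset 8: leading byte 0x76 = 01110110 → 1-byte char #4 = 76.
Offset 9: leading byte 0xF2 = 11110010 → 4-byte char #5 = F2 95 A7 A1.
Offset 13: leading byte 0xF3 = 11110011 → 4-byte char #6 = F3 8E A4 B0.
Offset 17: leading byte 0xF3 = 11110011 → 4-byte char #7 = F3 B1 9B 84.
Leading byte 0xF3 = 11110011 matches 11110xxx → 4-byte sequence.
Byte 1: 0xF3 = 11110011, payload 011 (3 bits).
Byte 2: 0xB1 = 10110001 (10xxxxxx ✓), payload 110001.
Byte 3: 0x9B = 10011011 (10xxxxxx ✓), payload 011011.
Byte 4: 0x84 = 10000100 (10xxxxxx ✓), payload 000100.
Concatenate: 011110001011011000100 = 0xF16C4 (21 bits → U+F16C4).

U+F16C4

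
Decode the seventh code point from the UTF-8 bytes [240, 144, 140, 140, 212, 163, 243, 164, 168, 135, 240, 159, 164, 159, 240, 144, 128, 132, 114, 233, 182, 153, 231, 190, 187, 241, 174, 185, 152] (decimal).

U+9D99

Offset 0: leading byte 0xF0 = 11110000 → 4-byte char #1 = F0 90 8C 8C.
Offset 4: leading byte 0xD4 = 11010100 → 2-byte char #2 = D4 A3.
Offset 6: leading byte 0xF3 = 11110011 → 4-byte char #3 = F3 A4 A8 87.
Offset 10: leading byte 0xF0 = 11110000 → 4-byte char #4 = F0 9F A4 9F.
Offset 14: leading byte 0xF0 = 11110000 → 4-byte char #5 = F0 90 80 84.
Offset 18: leading byte 0x72 = 01110010 → 1-byte char #6 = 72.
Offset 19: leading byte 0xE9 = 11101001 → 3-byte char #7 = E9 B6 99.
Leading byte 0xE9 = 11101001 matches 1110xxxx → 3-byte sequence.
Byte 1: 0xE9 = 11101001, payload 1001 (4 bits).
Byte 2: 0xB6 = 10110110 (10xxxxxx ✓), payload 110110.
Byte 3: 0x99 = 10011001 (10xxxxxx ✓), payload 011001.
Concatenate: 1001110110011001 = 0x9D99 (16 bits → U+9D99).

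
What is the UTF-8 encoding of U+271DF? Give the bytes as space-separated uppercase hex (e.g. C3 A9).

F0 A7 87 9F

U+271DF = 0x271DF = 160223 decimal. In range U+10000–U+10FFFF → 4-byte form: 11110xxx 10xxxxxx 10xxxxxx 10xxxxxx.
Binary (21 bits): 000100111000111011111.
Split 3+6+6+6: 000 | 100111 | 000111 | 011111.
Byte 1: 11110000 = 0xF0.
Byte 2: 10100111 = 0xA7.
Byte 3: 10000111 = 0x87.
Byte 4: 10011111 = 0x9F.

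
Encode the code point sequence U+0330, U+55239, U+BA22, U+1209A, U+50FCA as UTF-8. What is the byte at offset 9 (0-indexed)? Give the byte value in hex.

U+0330 → 2-byte form CC B0 at offsets 0–1.
U+55239 → 4-byte form F1 95 88 B9 at offsets 2–5.
U+BA22 → 3-byte form EB A8 A2 at offsets 6–8.
U+1209A → 4-byte form F0 92 82 9A at offsets 9–12.
Offset 9 falls in char 4's range; it's byte 1 of F0 92 82 9A = 0xF0.

0xF0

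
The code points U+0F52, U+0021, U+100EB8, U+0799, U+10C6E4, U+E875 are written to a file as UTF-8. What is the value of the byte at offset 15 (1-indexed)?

1-indexed offset 15 is 0-indexed offset 14.
U+0F52 → 3-byte form E0 BD 92 at offsets 0–2.
U+0021 → 1-byte form 21 at offsets 3–3.
U+100EB8 → 4-byte form F4 80 BA B8 at offsets 4–7.
U+0799 → 2-byte form DE 99 at offsets 8–9.
U+10C6E4 → 4-byte form F4 8C 9B A4 at offsets 10–13.
U+E875 → 3-byte form EE A1 B5 at offsets 14–16.
Offset 14 falls in char 6's range; it's byte 1 of EE A1 B5 = 0xEE.

0xEE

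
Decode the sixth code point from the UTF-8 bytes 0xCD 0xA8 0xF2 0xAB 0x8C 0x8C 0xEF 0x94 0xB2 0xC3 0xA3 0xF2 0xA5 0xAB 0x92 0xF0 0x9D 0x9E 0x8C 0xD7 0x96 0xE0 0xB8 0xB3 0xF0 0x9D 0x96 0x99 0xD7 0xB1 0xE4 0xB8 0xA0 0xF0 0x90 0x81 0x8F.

U+1D78C

Offset 0: leading byte 0xCD = 11001101 → 2-byte char #1 = CD A8.
Offset 2: leading byte 0xF2 = 11110010 → 4-byte char #2 = F2 AB 8C 8C.
Offset 6: leading byte 0xEF = 11101111 → 3-byte char #3 = EF 94 B2.
Offset 9: leading byte 0xC3 = 11000011 → 2-byte char #4 = C3 A3.
Offset 11: leading byte 0xF2 = 11110010 → 4-byte char #5 = F2 A5 AB 92.
Offset 15: leading byte 0xF0 = 11110000 → 4-byte char #6 = F0 9D 9E 8C.
Leading byte 0xF0 = 11110000 matches 11110xxx → 4-byte sequence.
Byte 1: 0xF0 = 11110000, payload 000 (3 bits).
Byte 2: 0x9D = 10011101 (10xxxxxx ✓), payload 011101.
Byte 3: 0x9E = 10011110 (10xxxxxx ✓), payload 011110.
Byte 4: 0x8C = 10001100 (10xxxxxx ✓), payload 001100.
Concatenate: 000011101011110001100 = 0x1D78C (21 bits → U+1D78C).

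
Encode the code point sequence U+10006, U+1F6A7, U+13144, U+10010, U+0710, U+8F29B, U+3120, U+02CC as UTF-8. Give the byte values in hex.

F0 90 80 86 F0 9F 9A A7 F0 93 85 84 F0 90 80 90 DC 90 F2 8F 8A 9B E3 84 A0 CB 8C

U+10006: 4-byte form → F0 90 80 86.
U+1F6A7: 4-byte form → F0 9F 9A A7.
U+13144: 4-byte form → F0 93 85 84.
U+10010: 4-byte form → F0 90 80 90.
U+0710: 2-byte form → DC 90.
U+8F29B: 4-byte form → F2 8F 8A 9B.
U+3120: 3-byte form → E3 84 A0.
U+02CC: 2-byte form → CB 8C.
Concatenated (27 bytes): F0 90 80 86 F0 9F 9A A7 F0 93 85 84 F0 90 80 90 DC 90 F2 8F 8A 9B E3 84 A0 CB 8C.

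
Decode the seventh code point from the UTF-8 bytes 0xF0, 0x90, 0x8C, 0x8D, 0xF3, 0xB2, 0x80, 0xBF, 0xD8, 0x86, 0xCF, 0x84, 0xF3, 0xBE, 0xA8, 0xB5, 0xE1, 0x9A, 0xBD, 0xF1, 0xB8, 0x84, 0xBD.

U+7813D

Offset 0: leading byte 0xF0 = 11110000 → 4-byte char #1 = F0 90 8C 8D.
Offset 4: leading byte 0xF3 = 11110011 → 4-byte char #2 = F3 B2 80 BF.
Offset 8: leading byte 0xD8 = 11011000 → 2-byte char #3 = D8 86.
Offset 10: leading byte 0xCF = 11001111 → 2-byte char #4 = CF 84.
Offset 12: leading byte 0xF3 = 11110011 → 4-byte char #5 = F3 BE A8 B5.
Offset 16: leading byte 0xE1 = 11100001 → 3-byte char #6 = E1 9A BD.
Offset 19: leading byte 0xF1 = 11110001 → 4-byte char #7 = F1 B8 84 BD.
Leading byte 0xF1 = 11110001 matches 11110xxx → 4-byte sequence.
Byte 1: 0xF1 = 11110001, payload 001 (3 bits).
Byte 2: 0xB8 = 10111000 (10xxxxxx ✓), payload 111000.
Byte 3: 0x84 = 10000100 (10xxxxxx ✓), payload 000100.
Byte 4: 0xBD = 10111101 (10xxxxxx ✓), payload 111101.
Concatenate: 001111000000100111101 = 0x7813D (21 bits → U+7813D).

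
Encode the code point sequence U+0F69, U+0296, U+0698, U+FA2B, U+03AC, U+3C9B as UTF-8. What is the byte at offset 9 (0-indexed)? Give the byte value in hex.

U+0F69 → 3-byte form E0 BD A9 at offsets 0–2.
U+0296 → 2-byte form CA 96 at offsets 3–4.
U+0698 → 2-byte form DA 98 at offsets 5–6.
U+FA2B → 3-byte form EF A8 AB at offsets 7–9.
Offset 9 falls in char 4's range; it's byte 3 of EF A8 AB = 0xAB.

0xAB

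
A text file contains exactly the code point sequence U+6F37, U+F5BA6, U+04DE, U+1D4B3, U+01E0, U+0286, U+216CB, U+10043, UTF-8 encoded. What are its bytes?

E6 BC B7 F3 B5 AE A6 D3 9E F0 9D 92 B3 C7 A0 CA 86 F0 A1 9B 8B F0 90 81 83

U+6F37: 3-byte form → E6 BC B7.
U+F5BA6: 4-byte form → F3 B5 AE A6.
U+04DE: 2-byte form → D3 9E.
U+1D4B3: 4-byte form → F0 9D 92 B3.
U+01E0: 2-byte form → C7 A0.
U+0286: 2-byte form → CA 86.
U+216CB: 4-byte form → F0 A1 9B 8B.
U+10043: 4-byte form → F0 90 81 83.
Concatenated (25 bytes): E6 BC B7 F3 B5 AE A6 D3 9E F0 9D 92 B3 C7 A0 CA 86 F0 A1 9B 8B F0 90 81 83.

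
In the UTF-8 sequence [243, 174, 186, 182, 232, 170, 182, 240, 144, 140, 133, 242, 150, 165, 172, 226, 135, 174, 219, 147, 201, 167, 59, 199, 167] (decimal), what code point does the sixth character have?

U+06D3

Offset 0: leading byte 0xF3 = 11110011 → 4-byte char #1 = F3 AE BA B6.
Offset 4: leading byte 0xE8 = 11101000 → 3-byte char #2 = E8 AA B6.
Offset 7: leading byte 0xF0 = 11110000 → 4-byte char #3 = F0 90 8C 85.
Offset 11: leading byte 0xF2 = 11110010 → 4-byte char #4 = F2 96 A5 AC.
Offset 15: leading byte 0xE2 = 11100010 → 3-byte char #5 = E2 87 AE.
Offset 18: leading byte 0xDB = 11011011 → 2-byte char #6 = DB 93.
Leading byte 0xDB = 11011011 matches 110xxxxx → 2-byte sequence.
Byte 1: 0xDB = 11011011, payload 11011 (5 bits).
Byte 2: 0x93 = 10010011 (10xxxxxx ✓), payload 010011.
Concatenate: 11011010011 = 0x6D3 (11 bits → U+06D3).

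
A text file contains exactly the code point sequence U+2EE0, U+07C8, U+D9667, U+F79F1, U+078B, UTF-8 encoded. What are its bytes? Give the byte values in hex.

E2 BB A0 DF 88 F3 99 99 A7 F3 B7 A7 B1 DE 8B

U+2EE0: 3-byte form → E2 BB A0.
U+07C8: 2-byte form → DF 88.
U+D9667: 4-byte form → F3 99 99 A7.
U+F79F1: 4-byte form → F3 B7 A7 B1.
U+078B: 2-byte form → DE 8B.
Concatenated (15 bytes): E2 BB A0 DF 88 F3 99 99 A7 F3 B7 A7 B1 DE 8B.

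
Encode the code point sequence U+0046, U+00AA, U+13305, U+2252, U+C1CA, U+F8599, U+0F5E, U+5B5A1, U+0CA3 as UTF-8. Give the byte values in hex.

U+0046: 1-byte form → 46.
U+00AA: 2-byte form → C2 AA.
U+13305: 4-byte form → F0 93 8C 85.
U+2252: 3-byte form → E2 89 92.
U+C1CA: 3-byte form → EC 87 8A.
U+F8599: 4-byte form → F3 B8 96 99.
U+0F5E: 3-byte form → E0 BD 9E.
U+5B5A1: 4-byte form → F1 9B 96 A1.
U+0CA3: 3-byte form → E0 B2 A3.
Concatenated (27 bytes): 46 C2 AA F0 93 8C 85 E2 89 92 EC 87 8A F3 B8 96 99 E0 BD 9E F1 9B 96 A1 E0 B2 A3.

46 C2 AA F0 93 8C 85 E2 89 92 EC 87 8A F3 B8 96 99 E0 BD 9E F1 9B 96 A1 E0 B2 A3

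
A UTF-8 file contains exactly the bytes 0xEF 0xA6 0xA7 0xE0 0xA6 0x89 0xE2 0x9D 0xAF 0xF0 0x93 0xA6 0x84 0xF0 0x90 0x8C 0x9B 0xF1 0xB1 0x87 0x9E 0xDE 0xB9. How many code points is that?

7

Byte at offset 0: 0xEF = 11101111 → 3-byte char (#1). Advance 3.
Byte at offset 3: 0xE0 = 11100000 → 3-byte char (#2). Advance 3.
Byte at offset 6: 0xE2 = 11100010 → 3-byte char (#3). Advance 3.
Byte at offset 9: 0xF0 = 11110000 → 4-byte char (#4). Advance 4.
Byte at offset 13: 0xF0 = 11110000 → 4-byte char (#5). Advance 4.
Byte at offset 17: 0xF1 = 11110001 → 4-byte char (#6). Advance 4.
Byte at offset 21: 0xDE = 11011110 → 2-byte char (#7). Advance 2.
Reached end at offset 23 after 7 code points.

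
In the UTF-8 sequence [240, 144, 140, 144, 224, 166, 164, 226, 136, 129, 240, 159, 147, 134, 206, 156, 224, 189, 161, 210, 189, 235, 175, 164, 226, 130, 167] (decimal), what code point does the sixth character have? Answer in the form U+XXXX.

U+0F61

Offset 0: leading byte 0xF0 = 11110000 → 4-byte char #1 = F0 90 8C 90.
Offset 4: leading byte 0xE0 = 11100000 → 3-byte char #2 = E0 A6 A4.
Offset 7: leading byte 0xE2 = 11100010 → 3-byte char #3 = E2 88 81.
Offset 10: leading byte 0xF0 = 11110000 → 4-byte char #4 = F0 9F 93 86.
Offset 14: leading byte 0xCE = 11001110 → 2-byte char #5 = CE 9C.
Offset 16: leading byte 0xE0 = 11100000 → 3-byte char #6 = E0 BD A1.
Leading byte 0xE0 = 11100000 matches 1110xxxx → 3-byte sequence.
Byte 1: 0xE0 = 11100000, payload 0000 (4 bits).
Byte 2: 0xBD = 10111101 (10xxxxxx ✓), payload 111101.
Byte 3: 0xA1 = 10100001 (10xxxxxx ✓), payload 100001.
Concatenate: 0000111101100001 = 0xF61 (16 bits → U+0F61).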